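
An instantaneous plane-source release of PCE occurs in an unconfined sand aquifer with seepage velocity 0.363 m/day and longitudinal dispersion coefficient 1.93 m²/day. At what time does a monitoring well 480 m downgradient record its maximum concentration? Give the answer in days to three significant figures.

1310 days

For the 1D instantaneous-source solution, setting ∂C/∂t = 0 at fixed x gives v²t² + 2Dt − x² = 0, so t = (√(D² + v²x²) − D)/v².
√(D² + v²x²) = √(1.93² + 0.363² × 480²) = 174.3; v² = 0.131769.
t = (174.3 − 1.93)/0.131769 = 1310 days (vs. the pure-advection estimate x/v = 1320 d).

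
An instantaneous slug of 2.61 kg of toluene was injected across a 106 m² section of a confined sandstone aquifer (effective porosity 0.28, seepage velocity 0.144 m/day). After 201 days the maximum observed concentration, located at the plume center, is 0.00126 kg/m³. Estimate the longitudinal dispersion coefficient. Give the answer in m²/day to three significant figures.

At the plume center C_max = M/(n_e·A·√(4πDt)), so D = M²/(4πt·(n_e·A·C_max)²).
n_e·A·C_max = 0.28 × 106 × 0.00126 = 0.03740 kg/m.
D = 2.61²/(4π × 201 × 0.03740²) = 1.93 m²/day.

1.93 m²/day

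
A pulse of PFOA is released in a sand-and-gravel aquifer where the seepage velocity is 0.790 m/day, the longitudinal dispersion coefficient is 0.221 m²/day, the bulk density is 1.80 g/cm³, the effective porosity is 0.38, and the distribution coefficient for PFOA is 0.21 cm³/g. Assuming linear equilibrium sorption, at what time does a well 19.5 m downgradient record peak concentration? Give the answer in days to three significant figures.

48.5 days

Retardation factor R = 1 + ρ_b·K_d/n = 1 + 1.80 × 0.21/0.38 = 1.995.
Sorption retards both mechanisms: v_R = v/R = 0.3960 m/day, D_R = D/R = 0.1108 m²/day.
Peak time from v_R²t² + 2D_R t − x² = 0: t = (√(D_R² + v_R²x²) − D_R)/v_R².
√(D_R² + v_R²x²) = √(0.1108² + 0.3960² × 19.5²) = 7.723; v_R² = 0.1568.
t = (7.723 − 0.1108)/0.1568 = 48.5 days.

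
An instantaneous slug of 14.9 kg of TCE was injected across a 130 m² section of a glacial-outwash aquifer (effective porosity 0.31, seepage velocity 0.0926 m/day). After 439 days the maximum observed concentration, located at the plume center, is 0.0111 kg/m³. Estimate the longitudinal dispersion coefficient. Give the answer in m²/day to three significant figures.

At the plume center C_max = M/(n_e·A·√(4πDt)), so D = M²/(4πt·(n_e·A·C_max)²).
n_e·A·C_max = 0.31 × 130 × 0.0111 = 0.4473 kg/m.
D = 14.9²/(4π × 439 × 0.4473²) = 0.201 m²/day.

0.201 m²/day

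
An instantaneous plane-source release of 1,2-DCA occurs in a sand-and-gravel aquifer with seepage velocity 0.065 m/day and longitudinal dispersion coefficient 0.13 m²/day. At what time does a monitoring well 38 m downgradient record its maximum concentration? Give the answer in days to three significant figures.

For the 1D instantaneous-source solution, setting ∂C/∂t = 0 at fixed x gives v²t² + 2Dt − x² = 0, so t = (√(D² + v²x²) − D)/v².
√(D² + v²x²) = √(0.13² + 0.065² × 38²) = 2.473; v² = 0.004225.
t = (2.473 − 0.13)/0.004225 = 555 days (vs. the pure-advection estimate x/v = 585 d).

555 days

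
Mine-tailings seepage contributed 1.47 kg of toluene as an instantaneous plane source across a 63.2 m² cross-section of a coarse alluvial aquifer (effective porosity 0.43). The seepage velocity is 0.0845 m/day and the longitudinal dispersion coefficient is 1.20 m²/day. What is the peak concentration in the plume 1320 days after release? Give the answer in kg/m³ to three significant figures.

0.000383 kg/m³

The peak of an instantaneous 1D plume sits at x = vt; there the Gaussian factor is 1 and C_max = M/(n_e·A·√(4πDt)), where n_e·A is the pore area the mass is dissolved in.
√(4πDt) = √(4π × 1.20 × 1320) = 141.1 m, so C_max = 1.47/(0.43 × 63.2 × 141.1) = 0.000383 kg/m³.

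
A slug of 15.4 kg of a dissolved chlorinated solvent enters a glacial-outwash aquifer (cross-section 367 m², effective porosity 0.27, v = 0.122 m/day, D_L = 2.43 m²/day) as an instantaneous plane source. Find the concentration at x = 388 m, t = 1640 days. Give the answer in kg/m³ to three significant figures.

For an instantaneous plane source, C(x,t) = M/(n_e·A·√(4πDt)) · exp(−(x−vt)²/(4Dt)), with n_e·A the pore (flow) area.
Plume center vt = 0.122 × 1640 = 200.08 m, so the well at 388 m is 187.92 m downgradient of the peak.
√(4πDt) = 223.8 m, giving peak height M/(n_e·A·√(4πDt)) = 15.4/(0.27 × 367 × 223.8) = 0.0006944 kg/m³.
(x−vt)²/(4Dt) = (187.92)²/(4 × 2.43 × 1640) = 2.215; exp(−2.215) = 0.1092.
C = 0.0006944 × 0.1092 = 7.58e-05 kg/m³.

7.58e-05 kg/m³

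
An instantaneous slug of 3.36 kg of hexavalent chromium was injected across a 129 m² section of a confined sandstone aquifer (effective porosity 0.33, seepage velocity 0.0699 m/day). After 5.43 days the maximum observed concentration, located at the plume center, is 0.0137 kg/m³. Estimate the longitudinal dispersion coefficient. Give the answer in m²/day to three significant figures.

At the plume center C_max = M/(n_e·A·√(4πDt)), so D = M²/(4πt·(n_e·A·C_max)²).
n_e·A·C_max = 0.33 × 129 × 0.0137 = 0.5832 kg/m.
D = 3.36²/(4π × 5.43 × 0.5832²) = 0.486 m²/day.

0.486 m²/day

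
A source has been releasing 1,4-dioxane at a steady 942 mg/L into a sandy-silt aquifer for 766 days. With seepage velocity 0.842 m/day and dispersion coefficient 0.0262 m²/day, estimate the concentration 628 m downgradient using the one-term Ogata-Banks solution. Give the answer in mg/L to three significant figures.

For a continuous step input, C/C₀ ≈ ½·erfc((x−vt)/(2√(Dt))).
vt = 0.842 × 766 = 644.972 m and 2√(Dt) = 2√(0.0262 × 766) = 8.960 m.
Argument (x−vt)/(2√(Dt)) = (628 − 644.972)/8.960 = -1.894; ½·erfc(-1.894) = 0.9963.
C = 942 × 0.9963 = 939 mg/L.

939 mg/L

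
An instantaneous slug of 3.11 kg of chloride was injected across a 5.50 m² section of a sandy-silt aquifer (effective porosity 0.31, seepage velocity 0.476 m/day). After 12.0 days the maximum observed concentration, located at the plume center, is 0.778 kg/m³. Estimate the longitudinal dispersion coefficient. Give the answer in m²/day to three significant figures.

0.0365 m²/day

At the plume center C_max = M/(n_e·A·√(4πDt)), so D = M²/(4πt·(n_e·A·C_max)²).
n_e·A·C_max = 0.31 × 5.50 × 0.778 = 1.326 kg/m.
D = 3.11²/(4π × 12.0 × 1.326²) = 0.0365 m²/day.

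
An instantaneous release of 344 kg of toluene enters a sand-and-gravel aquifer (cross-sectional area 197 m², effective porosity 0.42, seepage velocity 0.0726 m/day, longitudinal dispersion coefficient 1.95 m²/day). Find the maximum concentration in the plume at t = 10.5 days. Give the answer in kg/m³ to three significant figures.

0.259 kg/m³

The peak of an instantaneous 1D plume sits at x = vt; there the Gaussian factor is 1 and C_max = M/(n_e·A·√(4πDt)), where n_e·A is the pore area the mass is dissolved in.
√(4πDt) = √(4π × 1.95 × 10.5) = 16.04 m, so C_max = 344/(0.42 × 197 × 16.04) = 0.259 kg/m³.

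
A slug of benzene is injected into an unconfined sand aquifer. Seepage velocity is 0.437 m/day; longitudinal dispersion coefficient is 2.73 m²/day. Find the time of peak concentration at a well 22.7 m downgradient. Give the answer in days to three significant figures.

39.6 days

For the 1D instantaneous-source solution, setting ∂C/∂t = 0 at fixed x gives v²t² + 2Dt − x² = 0, so t = (√(D² + v²x²) − D)/v².
√(D² + v²x²) = √(2.73² + 0.437² × 22.7²) = 10.29; v² = 0.190969.
t = (10.29 − 2.73)/0.190969 = 39.6 days (vs. the pure-advection estimate x/v = 51.9 d).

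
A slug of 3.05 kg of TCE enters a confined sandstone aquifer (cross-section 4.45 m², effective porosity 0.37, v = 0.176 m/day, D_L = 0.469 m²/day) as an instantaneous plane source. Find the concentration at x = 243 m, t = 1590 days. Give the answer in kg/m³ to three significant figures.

For an instantaneous plane source, C(x,t) = M/(n_e·A·√(4πDt)) · exp(−(x−vt)²/(4Dt)), with n_e·A the pore (flow) area.
Plume center vt = 0.176 × 1590 = 279.84 m, so the well at 243 m is 36.84 m upgradient of the peak.
√(4πDt) = 96.80 m, giving peak height M/(n_e·A·√(4πDt)) = 3.05/(0.37 × 4.45 × 96.80) = 0.01914 kg/m³.
(x−vt)²/(4Dt) = (-36.84)²/(4 × 0.469 × 1590) = 0.4550; exp(−0.4550) = 0.6344.
C = 0.01914 × 0.6344 = 0.0121 kg/m³.

0.0121 kg/m³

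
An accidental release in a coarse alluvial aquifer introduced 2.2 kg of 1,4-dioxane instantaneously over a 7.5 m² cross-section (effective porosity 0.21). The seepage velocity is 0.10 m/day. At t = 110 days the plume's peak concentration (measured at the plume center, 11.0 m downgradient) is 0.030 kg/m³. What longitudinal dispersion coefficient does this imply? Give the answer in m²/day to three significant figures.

At the plume center C_max = M/(n_e·A·√(4πDt)), so D = M²/(4πt·(n_e·A·C_max)²).
n_e·A·C_max = 0.21 × 7.5 × 0.030 = 0.04725 kg/m.
D = 2.2²/(4π × 110 × 0.04725²) = 1.57 m²/day.

1.57 m²/day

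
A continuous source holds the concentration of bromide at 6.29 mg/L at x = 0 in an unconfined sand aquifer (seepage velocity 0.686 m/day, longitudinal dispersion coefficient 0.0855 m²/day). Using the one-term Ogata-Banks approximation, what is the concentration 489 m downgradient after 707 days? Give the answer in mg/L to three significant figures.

For a continuous step input, C/C₀ ≈ ½·erfc((x−vt)/(2√(Dt))).
vt = 0.686 × 707 = 485.002 m and 2√(Dt) = 2√(0.0855 × 707) = 15.55 m.
Argument (x−vt)/(2√(Dt)) = (489 − 485.002)/15.55 = 0.2571; ½·erfc(0.2571) = 0.3581.
C = 6.29 × 0.3581 = 2.25 mg/L.

2.25 mg/L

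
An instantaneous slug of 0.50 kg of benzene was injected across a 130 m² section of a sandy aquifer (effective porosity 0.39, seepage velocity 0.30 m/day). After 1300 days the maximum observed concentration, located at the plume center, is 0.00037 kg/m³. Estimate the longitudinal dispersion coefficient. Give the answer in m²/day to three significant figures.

At the plume center C_max = M/(n_e·A·√(4πDt)), so D = M²/(4πt·(n_e·A·C_max)²).
n_e·A·C_max = 0.39 × 130 × 0.00037 = 0.01876 kg/m.
D = 0.50²/(4π × 1300 × 0.01876²) = 0.0435 m²/day.

0.0435 m²/day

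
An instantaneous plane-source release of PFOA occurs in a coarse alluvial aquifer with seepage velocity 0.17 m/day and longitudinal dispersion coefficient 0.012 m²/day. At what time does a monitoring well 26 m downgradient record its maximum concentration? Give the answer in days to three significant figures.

For the 1D instantaneous-source solution, setting ∂C/∂t = 0 at fixed x gives v²t² + 2Dt − x² = 0, so t = (√(D² + v²x²) − D)/v².
√(D² + v²x²) = √(0.012² + 0.17² × 26²) = 4.420; v² = 0.0289.
t = (4.420 − 0.012)/0.0289 = 153 days (vs. the pure-advection estimate x/v = 153 d).

153 days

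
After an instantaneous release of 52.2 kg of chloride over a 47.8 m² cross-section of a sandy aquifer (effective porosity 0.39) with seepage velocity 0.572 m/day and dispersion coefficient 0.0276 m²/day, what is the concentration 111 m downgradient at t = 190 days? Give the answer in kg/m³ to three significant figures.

0.267 kg/m³

For an instantaneous plane source, C(x,t) = M/(n_e·A·√(4πDt)) · exp(−(x−vt)²/(4Dt)), with n_e·A the pore (flow) area.
Plume center vt = 0.572 × 190 = 108.68 m, so the well at 111 m is 2.32 m downgradient of the peak.
√(4πDt) = 8.118 m, giving peak height M/(n_e·A·√(4πDt)) = 52.2/(0.39 × 47.8 × 8.118) = 0.3449 kg/m³.
(x−vt)²/(4Dt) = (2.32)²/(4 × 0.0276 × 190) = 0.2566; exp(−0.2566) = 0.7737.
C = 0.3449 × 0.7737 = 0.267 kg/m³.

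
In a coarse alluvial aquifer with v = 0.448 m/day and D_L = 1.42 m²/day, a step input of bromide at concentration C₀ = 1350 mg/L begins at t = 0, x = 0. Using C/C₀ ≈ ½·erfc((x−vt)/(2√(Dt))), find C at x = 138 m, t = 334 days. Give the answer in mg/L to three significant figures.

874 mg/L

For a continuous step input, C/C₀ ≈ ½·erfc((x−vt)/(2√(Dt))).
vt = 0.448 × 334 = 149.632 m and 2√(Dt) = 2√(1.42 × 334) = 43.56 m.
Argument (x−vt)/(2√(Dt)) = (138 − 149.632)/43.56 = -0.2670; ½·erfc(-0.2670) = 0.6471.
C = 1350 × 0.6471 = 874 mg/L.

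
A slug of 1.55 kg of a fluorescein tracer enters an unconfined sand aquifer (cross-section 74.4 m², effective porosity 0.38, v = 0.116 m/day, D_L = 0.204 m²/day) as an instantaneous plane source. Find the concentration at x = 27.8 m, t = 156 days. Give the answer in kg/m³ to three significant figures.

For an instantaneous plane source, C(x,t) = M/(n_e·A·√(4πDt)) · exp(−(x−vt)²/(4Dt)), with n_e·A the pore (flow) area.
Plume center vt = 0.116 × 156 = 18.096 m, so the well at 27.8 m is 9.704 m downgradient of the peak.
√(4πDt) = 20.00 m, giving peak height M/(n_e·A·√(4πDt)) = 1.55/(0.38 × 74.4 × 20.00) = 0.002741 kg/m³.
(x−vt)²/(4Dt) = (9.704)²/(4 × 0.204 × 156) = 0.7398; exp(−0.7398) = 0.4772.
C = 0.002741 × 0.4772 = 0.00131 kg/m³.

0.00131 kg/m³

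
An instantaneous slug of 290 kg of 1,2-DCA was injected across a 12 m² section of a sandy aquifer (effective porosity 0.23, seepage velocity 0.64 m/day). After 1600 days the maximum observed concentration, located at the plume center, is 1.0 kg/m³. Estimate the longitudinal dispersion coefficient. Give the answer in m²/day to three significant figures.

At the plume center C_max = M/(n_e·A·√(4πDt)), so D = M²/(4πt·(n_e·A·C_max)²).
n_e·A·C_max = 0.23 × 12 × 1.0 = 2.760 kg/m.
D = 290²/(4π × 1600 × 2.760²) = 0.549 m²/day.

0.549 m²/day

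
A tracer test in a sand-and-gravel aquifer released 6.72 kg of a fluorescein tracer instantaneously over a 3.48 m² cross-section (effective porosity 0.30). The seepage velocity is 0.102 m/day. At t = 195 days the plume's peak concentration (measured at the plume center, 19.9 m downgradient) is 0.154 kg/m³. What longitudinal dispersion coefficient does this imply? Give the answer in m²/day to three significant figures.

At the plume center C_max = M/(n_e·A·√(4πDt)), so D = M²/(4πt·(n_e·A·C_max)²).
n_e·A·C_max = 0.30 × 3.48 × 0.154 = 0.1608 kg/m.
D = 6.72²/(4π × 195 × 0.1608²) = 0.713 m²/day.

0.713 m²/day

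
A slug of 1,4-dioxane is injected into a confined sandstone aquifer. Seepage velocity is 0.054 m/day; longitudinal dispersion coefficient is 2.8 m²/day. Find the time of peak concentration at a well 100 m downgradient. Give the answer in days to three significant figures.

1130 days

For the 1D instantaneous-source solution, setting ∂C/∂t = 0 at fixed x gives v²t² + 2Dt − x² = 0, so t = (√(D² + v²x²) − D)/v².
√(D² + v²x²) = √(2.8² + 0.054² × 100²) = 6.083; v² = 0.002916.
t = (6.083 − 2.8)/0.002916 = 1130 days (vs. the pure-advection estimate x/v = 1850 d).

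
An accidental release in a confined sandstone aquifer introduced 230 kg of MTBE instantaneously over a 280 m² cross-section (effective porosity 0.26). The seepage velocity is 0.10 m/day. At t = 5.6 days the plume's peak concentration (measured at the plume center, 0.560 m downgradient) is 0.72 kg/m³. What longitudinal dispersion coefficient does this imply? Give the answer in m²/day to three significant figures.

0.274 m²/day

At the plume center C_max = M/(n_e·A·√(4πDt)), so D = M²/(4πt·(n_e·A·C_max)²).
n_e·A·C_max = 0.26 × 280 × 0.72 = 52.42 kg/m.
D = 230²/(4π × 5.6 × 52.42²) = 0.274 m²/day.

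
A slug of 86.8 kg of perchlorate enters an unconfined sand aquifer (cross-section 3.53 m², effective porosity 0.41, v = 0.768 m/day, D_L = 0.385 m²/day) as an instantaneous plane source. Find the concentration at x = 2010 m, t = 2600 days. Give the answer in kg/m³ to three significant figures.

0.512 kg/m³

For an instantaneous plane source, C(x,t) = M/(n_e·A·√(4πDt)) · exp(−(x−vt)²/(4Dt)), with n_e·A the pore (flow) area.
Plume center vt = 0.768 × 2600 = 1996.8 m, so the well at 2010 m is 13.2 m downgradient of the peak.
√(4πDt) = 112.2 m, giving peak height M/(n_e·A·√(4πDt)) = 86.8/(0.41 × 3.53 × 112.2) = 0.5345 kg/m³.
(x−vt)²/(4Dt) = (13.2)²/(4 × 0.385 × 2600) = 0.04352; exp(−0.04352) = 0.9574.
C = 0.5345 × 0.9574 = 0.512 kg/m³.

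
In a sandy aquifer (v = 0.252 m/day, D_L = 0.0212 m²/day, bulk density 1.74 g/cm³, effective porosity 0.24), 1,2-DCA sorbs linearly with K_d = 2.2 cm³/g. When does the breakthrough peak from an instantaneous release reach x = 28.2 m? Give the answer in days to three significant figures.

1890 days

Retardation factor R = 1 + ρ_b·K_d/n = 1 + 1.74 × 2.2/0.24 = 16.95.
Sorption retards both mechanisms: v_R = v/R = 0.01487 m/day, D_R = D/R = 0.001251 m²/day.
Peak time from v_R²t² + 2D_R t − x² = 0: t = (√(D_R² + v_R²x²) − D_R)/v_R².
√(D_R² + v_R²x²) = √(0.001251² + 0.01487² × 28.2²) = 0.4193; v_R² = 0.0002211.
t = (0.4193 − 0.001251)/0.0002211 = 1890 days.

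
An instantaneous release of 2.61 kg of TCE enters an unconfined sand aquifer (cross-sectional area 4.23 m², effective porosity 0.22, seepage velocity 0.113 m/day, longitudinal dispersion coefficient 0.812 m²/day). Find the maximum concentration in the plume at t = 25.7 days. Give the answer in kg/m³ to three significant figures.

The peak of an instantaneous 1D plume sits at x = vt; there the Gaussian factor is 1 and C_max = M/(n_e·A·√(4πDt)), where n_e·A is the pore area the mass is dissolved in.
√(4πDt) = √(4π × 0.812 × 25.7) = 16.19 m, so C_max = 2.61/(0.22 × 4.23 × 16.19) = 0.173 kg/m³.

0.173 kg/m³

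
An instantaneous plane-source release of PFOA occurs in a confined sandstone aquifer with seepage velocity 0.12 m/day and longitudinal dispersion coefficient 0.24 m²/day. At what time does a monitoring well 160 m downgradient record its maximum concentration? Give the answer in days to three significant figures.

1320 days

For the 1D instantaneous-source solution, setting ∂C/∂t = 0 at fixed x gives v²t² + 2Dt − x² = 0, so t = (√(D² + v²x²) − D)/v².
√(D² + v²x²) = √(0.24² + 0.12² × 160²) = 19.20; v² = 0.0144.
t = (19.20 − 0.24)/0.0144 = 1320 days (vs. the pure-advection estimate x/v = 1330 d).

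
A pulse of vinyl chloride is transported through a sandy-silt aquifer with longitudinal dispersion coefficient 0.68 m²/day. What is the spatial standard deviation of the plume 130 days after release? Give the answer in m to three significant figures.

Dispersive spreading gives a Gaussian with σ² = 2Dt; advection only shifts the center.
σ = √(2 × 0.68 × 130) = 13.3 m.

13.3 m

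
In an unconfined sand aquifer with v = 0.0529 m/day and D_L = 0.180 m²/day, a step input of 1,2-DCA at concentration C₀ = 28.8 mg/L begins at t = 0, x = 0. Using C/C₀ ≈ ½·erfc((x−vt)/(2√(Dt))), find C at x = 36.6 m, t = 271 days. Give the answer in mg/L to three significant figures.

For a continuous step input, C/C₀ ≈ ½·erfc((x−vt)/(2√(Dt))).
vt = 0.0529 × 271 = 14.3359 m and 2√(Dt) = 2√(0.180 × 271) = 13.97 m.
Argument (x−vt)/(2√(Dt)) = (36.6 − 14.3359)/13.97 = 1.594; ½·erfc(1.594) = 0.01209.
C = 28.8 × 0.01209 = 0.348 mg/L.

0.348 mg/L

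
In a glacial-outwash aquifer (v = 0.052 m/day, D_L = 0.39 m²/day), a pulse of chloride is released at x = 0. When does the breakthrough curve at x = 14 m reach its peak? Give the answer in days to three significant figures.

For the 1D instantaneous-source solution, setting ∂C/∂t = 0 at fixed x gives v²t² + 2Dt − x² = 0, so t = (√(D² + v²x²) − D)/v².
√(D² + v²x²) = √(0.39² + 0.052² × 14²) = 0.8259; v² = 0.002704.
t = (0.8259 − 0.39)/0.002704 = 161 days (vs. the pure-advection estimate x/v = 269 d).

161 days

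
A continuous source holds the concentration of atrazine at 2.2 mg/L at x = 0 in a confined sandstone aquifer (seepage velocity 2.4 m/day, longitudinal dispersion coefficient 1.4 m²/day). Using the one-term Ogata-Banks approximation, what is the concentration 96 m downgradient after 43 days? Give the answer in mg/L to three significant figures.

1.64 mg/L

For a continuous step input, C/C₀ ≈ ½·erfc((x−vt)/(2√(Dt))).
vt = 2.4 × 43 = 103.2 m and 2√(Dt) = 2√(1.4 × 43) = 15.52 m.
Argument (x−vt)/(2√(Dt)) = (96 − 103.2)/15.52 = -0.4639; ½·erfc(-0.4639) = 0.7441.
C = 2.2 × 0.7441 = 1.64 mg/L.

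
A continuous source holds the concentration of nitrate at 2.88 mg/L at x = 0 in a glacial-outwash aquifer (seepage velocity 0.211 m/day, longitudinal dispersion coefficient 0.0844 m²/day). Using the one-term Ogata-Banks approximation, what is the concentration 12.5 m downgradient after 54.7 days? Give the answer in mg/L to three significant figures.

1.08 mg/L

For a continuous step input, C/C₀ ≈ ½·erfc((x−vt)/(2√(Dt))).
vt = 0.211 × 54.7 = 11.5417 m and 2√(Dt) = 2√(0.0844 × 54.7) = 4.297 m.
Argument (x−vt)/(2√(Dt)) = (12.5 − 11.5417)/4.297 = 0.2230; ½·erfc(0.2230) = 0.3762.
C = 2.88 × 0.3762 = 1.08 mg/L.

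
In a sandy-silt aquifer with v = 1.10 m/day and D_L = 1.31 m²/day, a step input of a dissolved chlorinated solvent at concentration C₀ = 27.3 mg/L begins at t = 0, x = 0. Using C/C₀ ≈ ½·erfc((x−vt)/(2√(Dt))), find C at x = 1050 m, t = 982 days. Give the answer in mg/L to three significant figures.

19.8 mg/L

For a continuous step input, C/C₀ ≈ ½·erfc((x−vt)/(2√(Dt))).
vt = 1.10 × 982 = 1080.2 m and 2√(Dt) = 2√(1.31 × 982) = 71.73 m.
Argument (x−vt)/(2√(Dt)) = (1050 − 1080.2)/71.73 = -0.4210; ½·erfc(-0.4210) = 0.7242.
C = 27.3 × 0.7242 = 19.8 mg/L.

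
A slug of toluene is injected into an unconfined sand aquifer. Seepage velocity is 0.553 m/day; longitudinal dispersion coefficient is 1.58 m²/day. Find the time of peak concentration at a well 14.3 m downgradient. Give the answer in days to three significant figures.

For the 1D instantaneous-source solution, setting ∂C/∂t = 0 at fixed x gives v²t² + 2Dt − x² = 0, so t = (√(D² + v²x²) − D)/v².
√(D² + v²x²) = √(1.58² + 0.553² × 14.3²) = 8.064; v² = 0.305809.
t = (8.064 − 1.58)/0.305809 = 21.2 days (vs. the pure-advection estimate x/v = 25.9 d).

21.2 days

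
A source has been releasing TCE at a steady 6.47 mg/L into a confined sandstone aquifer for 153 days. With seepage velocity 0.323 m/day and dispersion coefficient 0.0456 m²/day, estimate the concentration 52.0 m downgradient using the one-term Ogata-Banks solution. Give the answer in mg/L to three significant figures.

1.58 mg/L

For a continuous step input, C/C₀ ≈ ½·erfc((x−vt)/(2√(Dt))).
vt = 0.323 × 153 = 49.419 m and 2√(Dt) = 2√(0.0456 × 153) = 5.283 m.
Argument (x−vt)/(2√(Dt)) = (52.0 − 49.419)/5.283 = 0.4885; ½·erfc(0.4885) = 0.2448.
C = 6.47 × 0.2448 = 1.58 mg/L.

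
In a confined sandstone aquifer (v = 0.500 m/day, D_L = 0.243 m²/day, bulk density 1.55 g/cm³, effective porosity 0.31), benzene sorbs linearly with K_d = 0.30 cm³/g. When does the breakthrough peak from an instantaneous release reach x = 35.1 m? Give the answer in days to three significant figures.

173 days

Retardation factor R = 1 + ρ_b·K_d/n = 1 + 1.55 × 0.30/0.31 = 2.500.
Sorption retards both mechanisms: v_R = v/R = 0.2000 m/day, D_R = D/R = 0.09720 m²/day.
Peak time from v_R²t² + 2D_R t − x² = 0: t = (√(D_R² + v_R²x²) − D_R)/v_R².
√(D_R² + v_R²x²) = √(0.09720² + 0.2000² × 35.1²) = 7.021; v_R² = 0.04000.
t = (7.021 − 0.09720)/0.04000 = 173 days.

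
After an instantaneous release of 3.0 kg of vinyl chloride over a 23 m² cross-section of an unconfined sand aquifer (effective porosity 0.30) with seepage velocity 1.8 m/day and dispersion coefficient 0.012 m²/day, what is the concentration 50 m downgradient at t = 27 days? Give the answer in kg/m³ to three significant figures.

0.0475 kg/m³

For an instantaneous plane source, C(x,t) = M/(n_e·A·√(4πDt)) · exp(−(x−vt)²/(4Dt)), with n_e·A the pore (flow) area.
Plume center vt = 1.8 × 27 = 48.6 m, so the well at 50 m is 1.4 m downgradient of the peak.
√(4πDt) = 2.018 m, giving peak height M/(n_e·A·√(4πDt)) = 3.0/(0.30 × 23 × 2.018) = 0.2155 kg/m³.
(x−vt)²/(4Dt) = (1.4)²/(4 × 0.012 × 27) = 1.512; exp(−1.512) = 0.2205.
C = 0.2155 × 0.2205 = 0.0475 kg/m³.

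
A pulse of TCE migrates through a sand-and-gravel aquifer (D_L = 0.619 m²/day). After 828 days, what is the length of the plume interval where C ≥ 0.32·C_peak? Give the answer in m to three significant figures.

The plume is Gaussian with σ = √(2Dt) = √(2 × 0.619 × 828) = 32.02 m.
C/C_peak = exp(−Δx²/(2σ²)) = 0.32 ⇒ Δx = σ·√(−2 ln 0.32) = 32.02 × 1.510 = 48.35 m.
Width = 2Δx = 96.7 m.

96.7 m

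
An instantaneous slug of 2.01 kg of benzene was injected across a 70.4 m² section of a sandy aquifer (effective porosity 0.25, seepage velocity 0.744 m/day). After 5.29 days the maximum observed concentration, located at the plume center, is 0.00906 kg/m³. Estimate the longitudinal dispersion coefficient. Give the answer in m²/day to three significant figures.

At the plume center C_max = M/(n_e·A·√(4πDt)), so D = M²/(4πt·(n_e·A·C_max)²).
n_e·A·C_max = 0.25 × 70.4 × 0.00906 = 0.1595 kg/m.
D = 2.01²/(4π × 5.29 × 0.1595²) = 2.39 m²/day.

2.39 m²/day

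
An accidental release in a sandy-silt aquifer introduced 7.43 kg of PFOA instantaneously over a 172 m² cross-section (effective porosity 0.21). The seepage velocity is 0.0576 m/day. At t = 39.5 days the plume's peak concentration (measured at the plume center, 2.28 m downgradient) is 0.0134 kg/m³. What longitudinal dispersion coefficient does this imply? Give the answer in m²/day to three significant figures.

At the plume center C_max = M/(n_e·A·√(4πDt)), so D = M²/(4πt·(n_e·A·C_max)²).
n_e·A·C_max = 0.21 × 172 × 0.0134 = 0.4840 kg/m.
D = 7.43²/(4π × 39.5 × 0.4840²) = 0.475 m²/day.

0.475 m²/day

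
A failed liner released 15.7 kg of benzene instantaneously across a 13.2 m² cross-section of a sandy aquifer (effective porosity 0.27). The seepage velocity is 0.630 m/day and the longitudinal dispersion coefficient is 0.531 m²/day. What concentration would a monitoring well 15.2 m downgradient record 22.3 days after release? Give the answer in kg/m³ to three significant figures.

For an instantaneous plane source, C(x,t) = M/(n_e·A·√(4πDt)) · exp(−(x−vt)²/(4Dt)), with n_e·A the pore (flow) area.
Plume center vt = 0.630 × 22.3 = 14.049 m, so the well at 15.2 m is 1.151 m downgradient of the peak.
√(4πDt) = 12.20 m, giving peak height M/(n_e·A·√(4πDt)) = 15.7/(0.27 × 13.2 × 12.20) = 0.3611 kg/m³.
(x−vt)²/(4Dt) = (1.151)²/(4 × 0.531 × 22.3) = 0.02797; exp(−0.02797) = 0.9724.
C = 0.3611 × 0.9724 = 0.351 kg/m³.

0.351 kg/m³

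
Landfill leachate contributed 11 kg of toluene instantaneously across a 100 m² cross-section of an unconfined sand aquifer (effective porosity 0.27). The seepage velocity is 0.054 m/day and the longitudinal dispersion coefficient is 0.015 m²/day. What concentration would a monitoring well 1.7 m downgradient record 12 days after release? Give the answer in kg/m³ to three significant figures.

0.0582 kg/m³

For an instantaneous plane source, C(x,t) = M/(n_e·A·√(4πDt)) · exp(−(x−vt)²/(4Dt)), with n_e·A the pore (flow) area.
Plume center vt = 0.054 × 12 = 0.648 m, so the well at 1.7 m is 1.052 m downgradient of the peak.
√(4πDt) = 1.504 m, giving peak height M/(n_e·A·√(4πDt)) = 11/(0.27 × 100 × 1.504) = 0.2709 kg/m³.
(x−vt)²/(4Dt) = (1.052)²/(4 × 0.015 × 12) = 1.537; exp(−1.537) = 0.2150.
C = 0.2709 × 0.2150 = 0.0582 kg/m³.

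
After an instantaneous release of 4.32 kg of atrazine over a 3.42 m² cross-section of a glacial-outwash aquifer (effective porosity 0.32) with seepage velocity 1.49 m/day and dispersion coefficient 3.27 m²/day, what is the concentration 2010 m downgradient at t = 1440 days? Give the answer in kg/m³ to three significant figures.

For an instantaneous plane source, C(x,t) = M/(n_e·A·√(4πDt)) · exp(−(x−vt)²/(4Dt)), with n_e·A the pore (flow) area.
Plume center vt = 1.49 × 1440 = 2145.6 m, so the well at 2010 m is 135.6 m upgradient of the peak.
√(4πDt) = 243.3 m, giving peak height M/(n_e·A·√(4πDt)) = 4.32/(0.32 × 3.42 × 243.3) = 0.01622 kg/m³.
(x−vt)²/(4Dt) = (-135.6)²/(4 × 3.27 × 1440) = 0.9762; exp(−0.9762) = 0.3767.
C = 0.01622 × 0.3767 = 0.00611 kg/m³.

0.00611 kg/m³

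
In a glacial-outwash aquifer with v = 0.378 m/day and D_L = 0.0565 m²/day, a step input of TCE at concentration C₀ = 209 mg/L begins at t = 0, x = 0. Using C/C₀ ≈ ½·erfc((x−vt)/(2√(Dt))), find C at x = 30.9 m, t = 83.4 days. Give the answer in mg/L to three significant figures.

For a continuous step input, C/C₀ ≈ ½·erfc((x−vt)/(2√(Dt))).
vt = 0.378 × 83.4 = 31.5252 m and 2√(Dt) = 2√(0.0565 × 83.4) = 4.341 m.
Argument (x−vt)/(2√(Dt)) = (30.9 − 31.5252)/4.341 = -0.1440; ½·erfc(-0.1440) = 0.5807.
C = 209 × 0.5807 = 121 mg/L.

121 mg/L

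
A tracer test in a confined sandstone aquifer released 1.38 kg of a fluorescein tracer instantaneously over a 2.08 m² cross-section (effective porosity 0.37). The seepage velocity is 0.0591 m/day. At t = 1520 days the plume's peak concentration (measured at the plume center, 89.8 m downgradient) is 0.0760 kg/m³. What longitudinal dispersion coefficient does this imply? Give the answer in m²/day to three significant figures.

0.0291 m²/day

At the plume center C_max = M/(n_e·A·√(4πDt)), so D = M²/(4πt·(n_e·A·C_max)²).
n_e·A·C_max = 0.37 × 2.08 × 0.0760 = 0.05849 kg/m.
D = 1.38²/(4π × 1520 × 0.05849²) = 0.0291 m²/day.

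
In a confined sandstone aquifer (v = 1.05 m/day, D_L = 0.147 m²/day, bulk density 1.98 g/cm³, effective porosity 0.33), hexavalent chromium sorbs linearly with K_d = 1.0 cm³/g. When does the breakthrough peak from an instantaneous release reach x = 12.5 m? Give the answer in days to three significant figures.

82.4 days

Retardation factor R = 1 + ρ_b·K_d/n = 1 + 1.98 × 1.0/0.33 = 7.000.
Sorption retards both mechanisms: v_R = v/R = 0.1500 m/day, D_R = D/R = 0.02100 m²/day.
Peak time from v_R²t² + 2D_R t − x² = 0: t = (√(D_R² + v_R²x²) − D_R)/v_R².
√(D_R² + v_R²x²) = √(0.02100² + 0.1500² × 12.5²) = 1.875; v_R² = 0.02250.
t = (1.875 − 0.02100)/0.02250 = 82.4 days.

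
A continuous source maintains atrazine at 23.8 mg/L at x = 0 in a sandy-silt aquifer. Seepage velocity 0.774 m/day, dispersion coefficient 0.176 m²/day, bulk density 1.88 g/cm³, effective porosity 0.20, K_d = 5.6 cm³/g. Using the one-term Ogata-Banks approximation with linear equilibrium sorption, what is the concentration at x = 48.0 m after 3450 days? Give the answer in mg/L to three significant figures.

Retardation factor R = 1 + ρ_b·K_d/n = 1 + 1.88 × 5.6/0.20 = 53.64.
Sorption retards both mechanisms: v_R = v/R = 0.01443 m/day, D_R = D/R = 0.003281 m²/day.
v_R·t = 0.01443 × 3450 = 49.7835 m; 2√(D_R t) = 6.729 m; argument = (48.0 − 49.7835)/6.729 = -0.2650.
C = C₀ × ½·erfc(-0.2650) = 23.8 × 0.6461 = 15.4 mg/L.

15.4 mg/L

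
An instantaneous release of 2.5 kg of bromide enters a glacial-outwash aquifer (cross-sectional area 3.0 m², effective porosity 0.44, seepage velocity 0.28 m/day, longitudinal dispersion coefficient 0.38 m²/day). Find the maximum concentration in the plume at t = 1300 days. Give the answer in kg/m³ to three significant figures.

The peak of an instantaneous 1D plume sits at x = vt; there the Gaussian factor is 1 and C_max = M/(n_e·A·√(4πDt)), where n_e·A is the pore area the mass is dissolved in.
√(4πDt) = √(4π × 0.38 × 1300) = 78.79 m, so C_max = 2.5/(0.44 × 3.0 × 78.79) = 0.0240 kg/m³.

0.0240 kg/m³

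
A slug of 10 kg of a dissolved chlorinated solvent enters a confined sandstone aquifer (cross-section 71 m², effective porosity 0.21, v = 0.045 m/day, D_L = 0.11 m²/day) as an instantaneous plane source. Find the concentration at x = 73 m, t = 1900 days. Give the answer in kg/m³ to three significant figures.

For an instantaneous plane source, C(x,t) = M/(n_e·A·√(4πDt)) · exp(−(x−vt)²/(4Dt)), with n_e·A the pore (flow) area.
Plume center vt = 0.045 × 1900 = 85.5 m, so the well at 73 m is 12.5 m upgradient of the peak.
√(4πDt) = 51.25 m, giving peak height M/(n_e·A·√(4πDt)) = 10/(0.21 × 71 × 51.25) = 0.01309 kg/m³.
(x−vt)²/(4Dt) = (-12.5)²/(4 × 0.11 × 1900) = 0.1869; exp(−0.1869) = 0.8295.
C = 0.01309 × 0.8295 = 0.0109 kg/m³.

0.0109 kg/m³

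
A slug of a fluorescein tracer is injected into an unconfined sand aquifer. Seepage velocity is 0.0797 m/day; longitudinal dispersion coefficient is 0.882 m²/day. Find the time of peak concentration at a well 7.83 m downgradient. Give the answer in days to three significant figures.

31.2 days

For the 1D instantaneous-source solution, setting ∂C/∂t = 0 at fixed x gives v²t² + 2Dt − x² = 0, so t = (√(D² + v²x²) − D)/v².
√(D² + v²x²) = √(0.882² + 0.0797² × 7.83²) = 1.080; v² = 0.00635209.
t = (1.080 − 0.882)/0.00635209 = 31.2 days (vs. the pure-advection estimate x/v = 98.2 d).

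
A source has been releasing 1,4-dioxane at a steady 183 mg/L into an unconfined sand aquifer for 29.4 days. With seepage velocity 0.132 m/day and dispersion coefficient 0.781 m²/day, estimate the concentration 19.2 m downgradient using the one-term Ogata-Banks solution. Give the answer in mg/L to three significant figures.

For a continuous step input, C/C₀ ≈ ½·erfc((x−vt)/(2√(Dt))).
vt = 0.132 × 29.4 = 3.8808 m and 2√(Dt) = 2√(0.781 × 29.4) = 9.584 m.
Argument (x−vt)/(2√(Dt)) = (19.2 − 3.8808)/9.584 = 1.598; ½·erfc(1.598) = 0.01191.
C = 183 × 0.01191 = 2.18 mg/L.

2.18 mg/L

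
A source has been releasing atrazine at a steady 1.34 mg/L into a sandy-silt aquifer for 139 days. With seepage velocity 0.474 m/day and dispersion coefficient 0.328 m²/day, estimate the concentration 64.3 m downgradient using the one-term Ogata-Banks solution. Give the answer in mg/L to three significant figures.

0.758 mg/L

For a continuous step input, C/C₀ ≈ ½·erfc((x−vt)/(2√(Dt))).
vt = 0.474 × 139 = 65.886 m and 2√(Dt) = 2√(0.328 × 139) = 13.50 m.
Argument (x−vt)/(2√(Dt)) = (64.3 − 65.886)/13.50 = -0.1175; ½·erfc(-0.1175) = 0.5660.
C = 1.34 × 0.5660 = 0.758 mg/L.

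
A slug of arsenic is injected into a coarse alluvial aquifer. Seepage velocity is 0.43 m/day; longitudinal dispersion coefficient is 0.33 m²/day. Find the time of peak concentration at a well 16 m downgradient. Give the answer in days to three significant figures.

35.5 days

For the 1D instantaneous-source solution, setting ∂C/∂t = 0 at fixed x gives v²t² + 2Dt − x² = 0, so t = (√(D² + v²x²) − D)/v².
√(D² + v²x²) = √(0.33² + 0.43² × 16²) = 6.888; v² = 0.1849.
t = (6.888 − 0.33)/0.1849 = 35.5 days (vs. the pure-advection estimate x/v = 37.2 d).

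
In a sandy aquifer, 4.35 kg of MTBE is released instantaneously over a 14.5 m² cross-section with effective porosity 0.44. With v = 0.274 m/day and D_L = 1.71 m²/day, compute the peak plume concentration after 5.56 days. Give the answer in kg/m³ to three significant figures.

The peak of an instantaneous 1D plume sits at x = vt; there the Gaussian factor is 1 and C_max = M/(n_e·A·√(4πDt)), where n_e·A is the pore area the mass is dissolved in.
√(4πDt) = √(4π × 1.71 × 5.56) = 10.93 m, so C_max = 4.35/(0.44 × 14.5 × 10.93) = 0.0624 kg/m³.

0.0624 kg/m³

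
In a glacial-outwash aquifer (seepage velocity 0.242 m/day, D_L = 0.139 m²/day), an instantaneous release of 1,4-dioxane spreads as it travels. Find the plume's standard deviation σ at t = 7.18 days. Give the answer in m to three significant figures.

Dispersive spreading gives a Gaussian with σ² = 2Dt; advection only shifts the center.
σ = √(2 × 0.139 × 7.18) = 1.41 m.

1.41 m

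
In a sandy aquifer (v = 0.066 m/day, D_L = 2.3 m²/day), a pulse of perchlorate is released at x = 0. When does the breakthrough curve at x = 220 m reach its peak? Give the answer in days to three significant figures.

2850 days

For the 1D instantaneous-source solution, setting ∂C/∂t = 0 at fixed x gives v²t² + 2Dt − x² = 0, so t = (√(D² + v²x²) − D)/v².
√(D² + v²x²) = √(2.3² + 0.066² × 220²) = 14.70; v² = 0.004356.
t = (14.70 − 2.3)/0.004356 = 2850 days (vs. the pure-advection estimate x/v = 3330 d).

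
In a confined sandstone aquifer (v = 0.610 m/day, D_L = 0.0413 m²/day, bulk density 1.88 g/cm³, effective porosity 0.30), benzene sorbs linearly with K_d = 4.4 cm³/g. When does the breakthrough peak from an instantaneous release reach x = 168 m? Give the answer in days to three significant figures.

7870 days

Retardation factor R = 1 + ρ_b·K_d/n = 1 + 1.88 × 4.4/0.30 = 28.57.
Sorption retards both mechanisms: v_R = v/R = 0.02135 m/day, D_R = D/R = 0.001446 m²/day.
Peak time from v_R²t² + 2D_R t − x² = 0: t = (√(D_R² + v_R²x²) − D_R)/v_R².
√(D_R² + v_R²x²) = √(0.001446² + 0.02135² × 168²) = 3.587; v_R² = 0.0004558.
t = (3.587 − 0.001446)/0.0004558 = 7870 days.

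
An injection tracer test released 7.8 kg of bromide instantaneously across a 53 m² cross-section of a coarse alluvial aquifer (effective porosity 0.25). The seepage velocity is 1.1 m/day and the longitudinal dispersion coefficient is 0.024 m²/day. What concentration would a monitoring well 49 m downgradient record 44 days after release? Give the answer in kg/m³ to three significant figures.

0.148 kg/m³

For an instantaneous plane source, C(x,t) = M/(n_e·A·√(4πDt)) · exp(−(x−vt)²/(4Dt)), with n_e·A the pore (flow) area.
Plume center vt = 1.1 × 44 = 48.4 m, so the well at 49 m is 0.6 m downgradient of the peak.
√(4πDt) = 3.643 m, giving peak height M/(n_e·A·√(4πDt)) = 7.8/(0.25 × 53 × 3.643) = 0.1616 kg/m³.
(x−vt)²/(4Dt) = (0.6)²/(4 × 0.024 × 44) = 0.08523; exp(−0.08523) = 0.9183.
C = 0.1616 × 0.9183 = 0.148 kg/m³.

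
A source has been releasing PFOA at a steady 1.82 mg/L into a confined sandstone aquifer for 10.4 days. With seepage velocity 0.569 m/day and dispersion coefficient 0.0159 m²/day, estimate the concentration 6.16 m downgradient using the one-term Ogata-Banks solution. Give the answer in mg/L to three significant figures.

0.613 mg/L

For a continuous step input, C/C₀ ≈ ½·erfc((x−vt)/(2√(Dt))).
vt = 0.569 × 10.4 = 5.9176 m and 2√(Dt) = 2√(0.0159 × 10.4) = 0.8133 m.
Argument (x−vt)/(2√(Dt)) = (6.16 − 5.9176)/0.8133 = 0.2980; ½·erfc(0.2980) = 0.3367.
C = 1.82 × 0.3367 = 0.613 mg/L.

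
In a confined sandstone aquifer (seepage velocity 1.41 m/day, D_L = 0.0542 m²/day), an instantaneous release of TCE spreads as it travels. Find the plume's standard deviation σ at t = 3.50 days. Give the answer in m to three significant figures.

0.616 m

Dispersive spreading gives a Gaussian with σ² = 2Dt; advection only shifts the center.
σ = √(2 × 0.0542 × 3.50) = 0.616 m.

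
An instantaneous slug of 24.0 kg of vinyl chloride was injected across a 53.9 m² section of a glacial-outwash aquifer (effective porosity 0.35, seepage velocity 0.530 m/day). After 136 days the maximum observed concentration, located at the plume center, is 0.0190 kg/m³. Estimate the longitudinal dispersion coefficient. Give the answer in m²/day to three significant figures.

2.62 m²/day

At the plume center C_max = M/(n_e·A·√(4πDt)), so D = M²/(4πt·(n_e·A·C_max)²).
n_e·A·C_max = 0.35 × 53.9 × 0.0190 = 0.3584 kg/m.
D = 24.0²/(4π × 136 × 0.3584²) = 2.62 m²/day.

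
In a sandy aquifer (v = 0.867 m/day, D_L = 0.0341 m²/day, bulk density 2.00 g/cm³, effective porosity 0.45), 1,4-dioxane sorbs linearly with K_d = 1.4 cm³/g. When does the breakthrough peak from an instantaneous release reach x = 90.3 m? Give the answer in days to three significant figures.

752 days

Retardation factor R = 1 + ρ_b·K_d/n = 1 + 2.00 × 1.4/0.45 = 7.222.
Sorption retards both mechanisms: v_R = v/R = 0.1200 m/day, D_R = D/R = 0.004722 m²/day.
Peak time from v_R²t² + 2D_R t − x² = 0: t = (√(D_R² + v_R²x²) − D_R)/v_R².
√(D_R² + v_R²x²) = √(0.004722² + 0.1200² × 90.3²) = 10.84; v_R² = 0.01440.
t = (10.84 − 0.004722)/0.01440 = 752 days.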